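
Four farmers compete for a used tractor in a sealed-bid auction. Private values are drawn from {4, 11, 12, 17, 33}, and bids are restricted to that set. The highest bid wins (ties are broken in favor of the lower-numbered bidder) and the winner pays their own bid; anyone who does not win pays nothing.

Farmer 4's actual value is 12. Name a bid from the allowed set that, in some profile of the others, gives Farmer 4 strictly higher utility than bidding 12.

Suppose Farmer 1 bids 4, Farmer 2 bids 4 and Farmer 3 bids 4.
Bid 12: wins, pays 12, utility 12 - 12 = 0.
Bid 11: wins, pays 11, utility 12 - 11 = 1.
So bidding 11 beats truth here (1 > 0).

11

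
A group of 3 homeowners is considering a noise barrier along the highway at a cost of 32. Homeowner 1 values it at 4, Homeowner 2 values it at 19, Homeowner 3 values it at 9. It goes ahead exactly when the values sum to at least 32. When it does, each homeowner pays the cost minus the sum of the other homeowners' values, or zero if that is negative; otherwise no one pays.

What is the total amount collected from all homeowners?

32

Total value 32 ≥ cost 32, so it is built.
Homeowner 1: others sum to 28; max(0, 32 - 28) = 4.
Homeowner 2: others sum to 13; max(0, 32 - 13) = 19.
Homeowner 3: others sum to 23; max(0, 32 - 23) = 9.
Total collected = 4 + 19 + 9 = 32.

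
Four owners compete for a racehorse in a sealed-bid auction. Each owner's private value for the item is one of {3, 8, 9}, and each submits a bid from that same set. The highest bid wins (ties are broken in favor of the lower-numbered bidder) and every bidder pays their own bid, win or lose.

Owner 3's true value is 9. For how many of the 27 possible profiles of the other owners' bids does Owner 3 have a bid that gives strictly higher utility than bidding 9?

Others bid (3, 3, 3): truth gives 0; bid 8 gives 1 > 0. Violating.
Others bid (3, 3, 8): truth gives 0; bid 8 gives 1 > 0. Violating.
Others bid (3, 9, 3): truth gives -9; bid 3 gives -3 > -9. Violating.
Others bid (3, 9, 8): truth gives -9; bid 3 gives -3 > -9. Violating.
Others bid (3, 3, 9): truth gives 0; no alternative beats it.
Others bid (3, 8, 3): truth gives 0; no alternative beats it.
(Checking all 27 profiles: 17 have a profitable deviation, 10 do not.)

17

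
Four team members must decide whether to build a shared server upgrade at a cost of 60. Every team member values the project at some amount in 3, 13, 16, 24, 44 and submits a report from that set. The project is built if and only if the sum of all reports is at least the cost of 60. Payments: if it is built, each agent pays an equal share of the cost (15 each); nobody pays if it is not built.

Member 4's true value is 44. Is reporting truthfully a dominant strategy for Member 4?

Yes

Check each profile of the others' reports and compare truth against every alternative report.
Others report (3, 3, 13): truth gives 29, best alternative gives 0.
Others report (3, 3, 16): truth gives 29, best alternative gives 0.
Others report (3, 3, 24): truth gives 29, best alternative gives 0.
Others report (3, 13, 3): truth gives 29, best alternative gives 0.
Others report (3, 13, 13): truth gives 29, best alternative gives 0.
Others report (3, 13, 16): truth gives 29, best alternative gives 0.
(Remaining 119 profiles checked similarly; truth is weakly best in each.)
In every case the truthful report is at least as good as any alternative, so it is a dominant strategy.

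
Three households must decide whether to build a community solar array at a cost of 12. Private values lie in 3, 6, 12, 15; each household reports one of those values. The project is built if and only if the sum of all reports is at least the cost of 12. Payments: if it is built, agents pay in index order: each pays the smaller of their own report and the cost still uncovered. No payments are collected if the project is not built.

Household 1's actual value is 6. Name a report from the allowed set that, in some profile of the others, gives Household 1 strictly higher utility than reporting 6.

Suppose Household 2 reports 3 and Household 3 reports 6.
Report 6: project built, pays 6, utility 6 - 6 = 0.
Report 3: project built, pays 3, utility 6 - 3 = 3.
So reporting 3 beats truth here (3 > 0).

3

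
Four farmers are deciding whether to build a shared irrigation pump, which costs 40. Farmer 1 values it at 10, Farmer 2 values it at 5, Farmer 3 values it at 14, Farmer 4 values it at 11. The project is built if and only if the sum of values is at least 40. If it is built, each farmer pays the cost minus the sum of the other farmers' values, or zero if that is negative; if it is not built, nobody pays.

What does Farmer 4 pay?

11

Total value 40 ≥ cost 40, so the project is built.
The other farmers' values sum to 29.
Cost minus that sum is 40 - 29 = 11.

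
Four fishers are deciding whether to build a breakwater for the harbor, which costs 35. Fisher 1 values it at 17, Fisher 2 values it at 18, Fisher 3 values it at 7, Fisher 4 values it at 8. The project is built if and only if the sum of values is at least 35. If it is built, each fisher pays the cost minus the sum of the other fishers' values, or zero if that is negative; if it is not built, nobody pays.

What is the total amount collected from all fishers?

5

Total value 50 ≥ cost 35, so it is built.
Fisher 1: others sum to 33; max(0, 35 - 33) = 2.
Fisher 2: others sum to 32; max(0, 35 - 32) = 3.
Fisher 3: others sum to 43; max(0, 35 - 43) = 0.
Fisher 4: others sum to 42; max(0, 35 - 42) = 0.
Total collected = 2 + 3 + 0 + 0 = 5.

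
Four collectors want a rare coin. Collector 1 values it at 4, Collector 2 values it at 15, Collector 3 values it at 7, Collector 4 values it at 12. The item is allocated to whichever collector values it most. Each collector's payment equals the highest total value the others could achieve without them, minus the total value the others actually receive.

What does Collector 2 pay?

12

Collector 2 has the highest value and receives the item.
Without Collector 2, the item would go to the next-highest value, 12, so the others could achieve 12.
With Collector 2 present and winning, the others receive nothing, so their total is 0.
Payment = 12 - 0 = 12.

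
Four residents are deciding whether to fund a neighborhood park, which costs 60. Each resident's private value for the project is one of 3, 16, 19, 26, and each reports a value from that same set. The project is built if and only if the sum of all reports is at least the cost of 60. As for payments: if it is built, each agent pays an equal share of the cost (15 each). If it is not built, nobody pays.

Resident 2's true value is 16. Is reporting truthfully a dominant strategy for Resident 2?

No

Consider the case where Resident 1 reports 3, Resident 3 reports 16 and Resident 4 reports 16.
Truthful report 16: project not built, utility 0.
Report 26 instead: project built, pays 15, utility 16 - 15 = 1.
Since 1 > 0, reporting 26 is strictly better here, so truthful reporting is not dominant.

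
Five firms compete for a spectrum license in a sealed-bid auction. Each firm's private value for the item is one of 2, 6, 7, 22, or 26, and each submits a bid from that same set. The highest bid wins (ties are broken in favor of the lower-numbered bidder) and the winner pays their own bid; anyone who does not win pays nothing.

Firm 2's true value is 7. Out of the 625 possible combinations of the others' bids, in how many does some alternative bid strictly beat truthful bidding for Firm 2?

8

Others bid (2, 2, 2, 2): truth gives 0; bid 6 gives 1 > 0. Violating.
Others bid (2, 2, 2, 6): truth gives 0; bid 6 gives 1 > 0. Violating.
Others bid (2, 2, 6, 2): truth gives 0; bid 6 gives 1 > 0. Violating.
Others bid (2, 2, 6, 6): truth gives 0; bid 6 gives 1 > 0. Violating.
Others bid (2, 2, 2, 7): truth gives 0; no alternative beats it.
Others bid (2, 2, 2, 22): truth gives 0; no alternative beats it.
(Checking all 625 profiles: 8 have a profitable deviation, 617 do not.)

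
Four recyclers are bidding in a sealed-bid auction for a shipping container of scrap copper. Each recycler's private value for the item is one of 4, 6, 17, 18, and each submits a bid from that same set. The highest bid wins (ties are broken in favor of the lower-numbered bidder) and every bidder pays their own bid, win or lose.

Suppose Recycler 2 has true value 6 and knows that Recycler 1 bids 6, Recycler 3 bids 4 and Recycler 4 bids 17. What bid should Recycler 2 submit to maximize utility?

Bid 4: loses but pays 4, utility -4.
Bid 6: loses but pays 6, utility -6.
Bid 17: wins, pays 17, utility 6 - 17 = -11.
Bid 18: wins, pays 18, utility 6 - 18 = -12.
The best choice is 4 with utility -4.

4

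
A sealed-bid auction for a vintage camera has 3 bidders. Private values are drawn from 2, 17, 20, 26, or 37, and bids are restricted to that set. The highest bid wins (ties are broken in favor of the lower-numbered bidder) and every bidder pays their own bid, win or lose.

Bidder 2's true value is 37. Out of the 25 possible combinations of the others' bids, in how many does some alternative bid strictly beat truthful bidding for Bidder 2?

Others bid (2, 2): truth gives 0; bid 17 gives 20 > 0. Violating.
Others bid (2, 17): truth gives 0; bid 17 gives 20 > 0. Violating.
Others bid (2, 20): truth gives 0; bid 20 gives 17 > 0. Violating.
Others bid (2, 26): truth gives 0; bid 26 gives 11 > 0. Violating.
Others bid (2, 37): truth gives 0; no alternative beats it.
Others bid (17, 37): truth gives 0; no alternative beats it.
(Checking all 25 profiles: 17 have a profitable deviation, 8 do not.)

17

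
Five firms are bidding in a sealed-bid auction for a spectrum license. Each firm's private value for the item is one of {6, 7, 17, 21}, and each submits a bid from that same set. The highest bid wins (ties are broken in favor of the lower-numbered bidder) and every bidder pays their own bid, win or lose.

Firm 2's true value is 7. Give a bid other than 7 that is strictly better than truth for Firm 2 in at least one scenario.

Suppose Firm 1 bids 6, Firm 3 bids 6, Firm 4 bids 6 and Firm 5 bids 17.
Bid 7: loses but pays 7, utility -7.
Bid 6: loses but pays 6, utility -6.
So bidding 6 beats truth here (-6 > -7).

6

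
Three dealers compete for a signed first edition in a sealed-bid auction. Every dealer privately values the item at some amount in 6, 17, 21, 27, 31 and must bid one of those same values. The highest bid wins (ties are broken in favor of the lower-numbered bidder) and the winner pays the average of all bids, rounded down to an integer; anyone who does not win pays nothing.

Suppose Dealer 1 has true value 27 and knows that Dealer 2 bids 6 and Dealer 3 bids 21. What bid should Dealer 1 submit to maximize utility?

Bid 6: loses, pays 0, utility 0.
Bid 17: loses, pays 0, utility 0.
Bid 21: wins, pays 16, utility 27 - 16 = 11.
Bid 27: wins, pays 18, utility 27 - 18 = 9.
Bid 31: wins, pays 19, utility 27 - 19 = 8.
The best choice is 21 with utility 11.

21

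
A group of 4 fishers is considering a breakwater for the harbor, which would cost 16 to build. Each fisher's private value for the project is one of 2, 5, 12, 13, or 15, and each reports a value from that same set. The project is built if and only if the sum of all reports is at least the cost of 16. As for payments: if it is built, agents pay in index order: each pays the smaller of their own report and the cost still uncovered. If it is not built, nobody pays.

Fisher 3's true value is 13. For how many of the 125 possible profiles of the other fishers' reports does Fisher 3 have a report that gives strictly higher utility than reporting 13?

16

Others report (2, 2, 12): truth gives 1; report 2 gives 11 > 1. Violating.
Others report (2, 2, 13): truth gives 1; report 2 gives 11 > 1. Violating.
Others report (2, 2, 15): truth gives 1; report 2 gives 11 > 1. Violating.
Others report (2, 5, 5): truth gives 4; report 5 gives 8 > 4. Violating.
Others report (2, 2, 2): truth gives 1; no alternative beats it.
Others report (2, 2, 5): truth gives 1; no alternative beats it.
(Checking all 125 profiles: 16 have a profitable deviation, 109 do not.)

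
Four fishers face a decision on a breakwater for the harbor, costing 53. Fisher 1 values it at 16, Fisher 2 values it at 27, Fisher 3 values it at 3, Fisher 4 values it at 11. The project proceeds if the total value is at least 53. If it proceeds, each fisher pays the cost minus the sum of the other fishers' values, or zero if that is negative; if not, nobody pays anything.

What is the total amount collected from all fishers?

Total value 57 ≥ cost 53, so it is built.
Fisher 1: others sum to 41; max(0, 53 - 41) = 12.
Fisher 2: others sum to 30; max(0, 53 - 30) = 23.
Fisher 3: others sum to 54; max(0, 53 - 54) = 0.
Fisher 4: others sum to 46; max(0, 53 - 46) = 7.
Total collected = 12 + 23 + 0 + 7 = 42.

42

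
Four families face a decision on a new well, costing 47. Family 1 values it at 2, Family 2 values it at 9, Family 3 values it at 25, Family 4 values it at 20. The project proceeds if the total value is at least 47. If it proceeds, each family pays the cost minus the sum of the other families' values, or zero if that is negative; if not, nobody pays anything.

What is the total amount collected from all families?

Total value 56 ≥ cost 47, so it is built.
Family 1: others sum to 54; max(0, 47 - 54) = 0.
Family 2: others sum to 47; max(0, 47 - 47) = 0.
Family 3: others sum to 31; max(0, 47 - 31) = 16.
Family 4: others sum to 36; max(0, 47 - 36) = 11.
Total collected = 0 + 0 + 16 + 11 = 27.

27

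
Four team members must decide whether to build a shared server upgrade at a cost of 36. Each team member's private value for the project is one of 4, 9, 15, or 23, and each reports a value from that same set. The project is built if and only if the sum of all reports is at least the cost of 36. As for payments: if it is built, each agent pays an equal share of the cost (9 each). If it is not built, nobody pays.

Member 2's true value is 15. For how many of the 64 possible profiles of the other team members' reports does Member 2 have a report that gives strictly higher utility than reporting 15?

Others report (4, 4, 9): truth gives 0; report 23 gives 6 > 0. Violating.
Others report (4, 9, 4): truth gives 0; report 23 gives 6 > 0. Violating.
Others report (9, 4, 4): truth gives 0; report 23 gives 6 > 0. Violating.
Others report (4, 4, 4): truth gives 0; no alternative beats it.
Others report (4, 4, 15): truth gives 6; no alternative beats it.
(Checking all 64 profiles: 3 have a profitable deviation, 61 do not.)

3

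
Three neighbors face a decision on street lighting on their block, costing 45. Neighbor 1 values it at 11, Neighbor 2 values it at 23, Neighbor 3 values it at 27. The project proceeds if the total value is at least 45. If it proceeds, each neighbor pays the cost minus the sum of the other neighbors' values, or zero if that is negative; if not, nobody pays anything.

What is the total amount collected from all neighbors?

Total value 61 ≥ cost 45, so it is built.
Neighbor 1: others sum to 50; max(0, 45 - 50) = 0.
Neighbor 2: others sum to 38; max(0, 45 - 38) = 7.
Neighbor 3: others sum to 34; max(0, 45 - 34) = 11.
Total collected = 0 + 7 + 11 = 18.

18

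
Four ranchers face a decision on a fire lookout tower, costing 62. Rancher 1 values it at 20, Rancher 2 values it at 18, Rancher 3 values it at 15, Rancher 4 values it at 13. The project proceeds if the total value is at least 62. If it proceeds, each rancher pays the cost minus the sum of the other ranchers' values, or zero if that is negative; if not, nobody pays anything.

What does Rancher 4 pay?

Total value 66 ≥ cost 62, so the project is built.
The other ranchers' values sum to 53.
Cost minus that sum is 62 - 53 = 9.

9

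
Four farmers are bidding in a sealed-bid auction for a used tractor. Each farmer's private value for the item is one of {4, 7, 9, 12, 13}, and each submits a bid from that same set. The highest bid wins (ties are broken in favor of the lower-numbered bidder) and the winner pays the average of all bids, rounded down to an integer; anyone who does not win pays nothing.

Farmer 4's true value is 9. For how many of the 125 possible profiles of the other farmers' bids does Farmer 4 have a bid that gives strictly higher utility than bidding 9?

19

Others bid (4, 4, 4): truth gives 4; bid 7 gives 5 > 4. Violating.
Others bid (4, 4, 9): truth gives 0; bid 12 gives 2 > 0. Violating.
Others bid (4, 4, 12): truth gives 0; bid 13 gives 1 > 0. Violating.
Others bid (4, 7, 9): truth gives 0; bid 12 gives 1 > 0. Violating.
Others bid (4, 4, 7): truth gives 3; no alternative beats it.
Others bid (4, 4, 13): truth gives 0; no alternative beats it.
(Checking all 125 profiles: 19 have a profitable deviation, 106 do not.)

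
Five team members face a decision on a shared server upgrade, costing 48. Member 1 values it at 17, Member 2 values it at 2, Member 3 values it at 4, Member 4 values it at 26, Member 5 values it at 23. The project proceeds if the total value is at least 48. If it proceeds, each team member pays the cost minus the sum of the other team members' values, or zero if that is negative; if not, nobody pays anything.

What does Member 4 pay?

Total value 72 ≥ cost 48, so the project is built.
The other team members' values sum to 46.
Cost minus that sum is 48 - 46 = 2.

2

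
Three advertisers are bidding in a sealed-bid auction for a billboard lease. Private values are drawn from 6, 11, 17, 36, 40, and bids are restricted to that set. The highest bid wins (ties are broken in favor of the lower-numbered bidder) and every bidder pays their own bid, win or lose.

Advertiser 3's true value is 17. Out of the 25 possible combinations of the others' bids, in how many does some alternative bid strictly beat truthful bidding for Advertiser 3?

Others bid (6, 6): truth gives 0; bid 11 gives 6 > 0. Violating.
Others bid (6, 17): truth gives -17; bid 6 gives -6 > -17. Violating.
Others bid (6, 36): truth gives -17; bid 6 gives -6 > -17. Violating.
Others bid (6, 40): truth gives -17; bid 6 gives -6 > -17. Violating.
Others bid (6, 11): truth gives 0; no alternative beats it.
Others bid (11, 6): truth gives 0; no alternative beats it.
(Checking all 25 profiles: 22 have a profitable deviation, 3 do not.)

22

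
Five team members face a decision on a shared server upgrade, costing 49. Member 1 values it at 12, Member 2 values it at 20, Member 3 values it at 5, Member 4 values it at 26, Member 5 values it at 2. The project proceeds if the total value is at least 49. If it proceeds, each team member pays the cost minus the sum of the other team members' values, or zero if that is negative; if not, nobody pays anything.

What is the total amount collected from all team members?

Total value 65 ≥ cost 49, so it is built.
Member 1: others sum to 53; max(0, 49 - 53) = 0.
Member 2: others sum to 45; max(0, 49 - 45) = 4.
Member 3: others sum to 60; max(0, 49 - 60) = 0.
Member 4: others sum to 39; max(0, 49 - 39) = 10.
Member 5: others sum to 63; max(0, 49 - 63) = 0.
Total collected = 0 + 4 + 0 + 10 + 0 = 14.

14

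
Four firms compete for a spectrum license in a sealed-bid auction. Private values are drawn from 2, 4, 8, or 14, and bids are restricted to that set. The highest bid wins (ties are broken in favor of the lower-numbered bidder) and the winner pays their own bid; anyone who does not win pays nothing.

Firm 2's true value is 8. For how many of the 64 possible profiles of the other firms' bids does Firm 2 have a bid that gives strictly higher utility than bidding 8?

4

Others bid (2, 2, 2): truth gives 0; bid 4 gives 4 > 0. Violating.
Others bid (2, 2, 4): truth gives 0; bid 4 gives 4 > 0. Violating.
Others bid (2, 4, 2): truth gives 0; bid 4 gives 4 > 0. Violating.
Others bid (2, 4, 4): truth gives 0; bid 4 gives 4 > 0. Violating.
Others bid (2, 2, 8): truth gives 0; no alternative beats it.
Others bid (2, 2, 14): truth gives 0; no alternative beats it.
(Checking all 64 profiles: 4 have a profitable deviation, 60 do not.)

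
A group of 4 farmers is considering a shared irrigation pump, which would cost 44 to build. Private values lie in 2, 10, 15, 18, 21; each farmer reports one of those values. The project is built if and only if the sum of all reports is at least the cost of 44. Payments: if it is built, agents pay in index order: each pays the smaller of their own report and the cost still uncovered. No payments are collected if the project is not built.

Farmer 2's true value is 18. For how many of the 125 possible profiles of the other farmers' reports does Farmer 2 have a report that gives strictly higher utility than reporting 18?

103

Others report (2, 10, 18): truth gives 0; report 15 gives 3 > 0. Violating.
Others report (2, 10, 21): truth gives 0; report 15 gives 3 > 0. Violating.
Others report (2, 15, 15): truth gives 0; report 15 gives 3 > 0. Violating.
Others report (2, 15, 18): truth gives 0; report 10 gives 8 > 0. Violating.
Others report (2, 2, 2): truth gives 0; no alternative beats it.
Others report (2, 2, 10): truth gives 0; no alternative beats it.
(Checking all 125 profiles: 103 have a profitable deviation, 22 do not.)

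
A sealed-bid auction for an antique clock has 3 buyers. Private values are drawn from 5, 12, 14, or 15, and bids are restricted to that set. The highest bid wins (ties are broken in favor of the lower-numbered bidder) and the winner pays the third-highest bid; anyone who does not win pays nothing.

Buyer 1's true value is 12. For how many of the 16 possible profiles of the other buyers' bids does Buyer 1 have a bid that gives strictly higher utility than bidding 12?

Others bid (5, 14): truth gives 0; bid 14 gives 7 > 0. Violating.
Others bid (5, 15): truth gives 0; bid 15 gives 7 > 0. Violating.
Others bid (14, 5): truth gives 0; bid 14 gives 7 > 0. Violating.
Others bid (15, 5): truth gives 0; bid 15 gives 7 > 0. Violating.
Others bid (5, 5): truth gives 7; no alternative beats it.
Others bid (5, 12): truth gives 7; no alternative beats it.
(Checking all 16 profiles: 4 have a profitable deviation, 12 do not.)

4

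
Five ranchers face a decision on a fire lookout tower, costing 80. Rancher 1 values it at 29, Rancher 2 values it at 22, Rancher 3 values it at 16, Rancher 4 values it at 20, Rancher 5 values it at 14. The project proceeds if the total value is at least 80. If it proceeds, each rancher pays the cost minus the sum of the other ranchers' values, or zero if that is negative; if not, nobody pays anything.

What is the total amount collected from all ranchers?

9

Total value 101 ≥ cost 80, so it is built.
Rancher 1: others sum to 72; max(0, 80 - 72) = 8.
Rancher 2: others sum to 79; max(0, 80 - 79) = 1.
Rancher 3: others sum to 85; max(0, 80 - 85) = 0.
Rancher 4: others sum to 81; max(0, 80 - 81) = 0.
Rancher 5: others sum to 87; max(0, 80 - 87) = 0.
Total collected = 8 + 1 + 0 + 0 + 0 = 9.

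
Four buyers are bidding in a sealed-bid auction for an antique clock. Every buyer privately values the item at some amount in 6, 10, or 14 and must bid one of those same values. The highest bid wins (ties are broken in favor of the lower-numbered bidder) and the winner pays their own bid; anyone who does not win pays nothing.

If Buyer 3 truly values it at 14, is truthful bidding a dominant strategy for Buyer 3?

Consider the case where Buyer 1 bids 6, Buyer 2 bids 6 and Buyer 4 bids 6.
Truthful bid 14: wins, pays 14, utility 14 - 14 = 0.
Bid 10 instead: wins, pays 10, utility 14 - 10 = 4.
Since 4 > 0, bidding 10 is strictly better here, so truthful bidding is not dominant.

No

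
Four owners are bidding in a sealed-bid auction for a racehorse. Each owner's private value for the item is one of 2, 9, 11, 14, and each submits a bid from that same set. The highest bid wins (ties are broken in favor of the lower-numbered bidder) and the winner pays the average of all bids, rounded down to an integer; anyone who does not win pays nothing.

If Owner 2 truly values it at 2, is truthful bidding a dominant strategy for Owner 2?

Yes

Check each profile of the others' bids and compare truth against every alternative bid.
Others bid (2, 9, 9): truth gives 0, best alternative gives -5.
Others bid (2, 2, 9): truth gives 0, best alternative gives -3.
Others bid (2, 9, 2): truth gives 0, best alternative gives -3.
Others bid (2, 2, 2): truth gives 0, best alternative gives -1.
Others bid (2, 2, 11): truth gives 0, best alternative gives 0.
Others bid (2, 2, 14): truth gives 0, best alternative gives 0.
(Remaining 58 profiles checked similarly; truth is weakly best in each.)
In every case the truthful bid is at least as good as any alternative, so it is a dominant strategy.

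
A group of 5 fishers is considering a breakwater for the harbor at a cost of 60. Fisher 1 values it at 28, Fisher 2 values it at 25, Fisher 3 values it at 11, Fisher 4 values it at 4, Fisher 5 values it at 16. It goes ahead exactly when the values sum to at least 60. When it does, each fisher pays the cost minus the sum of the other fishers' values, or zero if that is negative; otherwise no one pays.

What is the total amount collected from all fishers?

5

Total value 84 ≥ cost 60, so it is built.
Fisher 1: others sum to 56; max(0, 60 - 56) = 4.
Fisher 2: others sum to 59; max(0, 60 - 59) = 1.
Fisher 3: others sum to 73; max(0, 60 - 73) = 0.
Fisher 4: others sum to 80; max(0, 60 - 80) = 0.
Fisher 5: others sum to 68; max(0, 60 - 68) = 0.
Total collected = 4 + 1 + 0 + 0 + 0 = 5.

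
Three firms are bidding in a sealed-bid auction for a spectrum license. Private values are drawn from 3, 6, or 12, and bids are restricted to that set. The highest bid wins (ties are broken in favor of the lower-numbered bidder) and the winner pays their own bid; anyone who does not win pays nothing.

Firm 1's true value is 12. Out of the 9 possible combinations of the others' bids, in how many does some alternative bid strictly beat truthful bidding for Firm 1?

Others bid (3, 3): truth gives 0; bid 3 gives 9 > 0. Violating.
Others bid (3, 6): truth gives 0; bid 6 gives 6 > 0. Violating.
Others bid (6, 3): truth gives 0; bid 6 gives 6 > 0. Violating.
Others bid (6, 6): truth gives 0; bid 6 gives 6 > 0. Violating.
Others bid (3, 12): truth gives 0; no alternative beats it.
Others bid (6, 12): truth gives 0; no alternative beats it.
(Checking all 9 profiles: 4 have a profitable deviation, 5 do not.)

4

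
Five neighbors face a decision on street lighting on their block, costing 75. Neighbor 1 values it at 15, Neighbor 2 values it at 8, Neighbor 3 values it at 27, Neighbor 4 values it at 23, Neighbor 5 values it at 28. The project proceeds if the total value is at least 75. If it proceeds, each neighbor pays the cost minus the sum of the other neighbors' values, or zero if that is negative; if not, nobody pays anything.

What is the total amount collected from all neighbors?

3

Total value 101 ≥ cost 75, so it is built.
Neighbor 1: others sum to 86; max(0, 75 - 86) = 0.
Neighbor 2: others sum to 93; max(0, 75 - 93) = 0.
Neighbor 3: others sum to 74; max(0, 75 - 74) = 1.
Neighbor 4: others sum to 78; max(0, 75 - 78) = 0.
Neighbor 5: others sum to 73; max(0, 75 - 73) = 2.
Total collected = 0 + 0 + 1 + 0 + 2 = 3.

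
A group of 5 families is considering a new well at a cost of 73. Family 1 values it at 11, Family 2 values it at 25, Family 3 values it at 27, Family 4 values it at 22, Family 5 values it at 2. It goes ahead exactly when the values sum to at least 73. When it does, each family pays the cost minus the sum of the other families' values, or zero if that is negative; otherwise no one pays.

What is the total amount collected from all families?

32

Total value 87 ≥ cost 73, so it is built.
Family 1: others sum to 76; max(0, 73 - 76) = 0.
Family 2: others sum to 62; max(0, 73 - 62) = 11.
Family 3: others sum to 60; max(0, 73 - 60) = 13.
Family 4: others sum to 65; max(0, 73 - 65) = 8.
Family 5: others sum to 85; max(0, 73 - 85) = 0.
Total collected = 0 + 11 + 13 + 8 + 0 = 32.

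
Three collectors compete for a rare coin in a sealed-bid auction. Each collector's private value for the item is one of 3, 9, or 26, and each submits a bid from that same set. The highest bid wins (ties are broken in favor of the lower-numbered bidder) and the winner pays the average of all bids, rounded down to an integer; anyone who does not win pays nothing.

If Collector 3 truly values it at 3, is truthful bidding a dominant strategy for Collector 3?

Check each profile of the others' bids and compare truth against every alternative bid.
Others bid (3, 3): truth gives 0, best alternative gives -2.
Others bid (3, 9): truth gives 0, best alternative gives 0.
Others bid (3, 26): truth gives 0, best alternative gives 0.
Others bid (9, 3): truth gives 0, best alternative gives 0.
Others bid (9, 9): truth gives 0, best alternative gives 0.
Others bid (9, 26): truth gives 0, best alternative gives 0.
(Remaining 3 profiles checked similarly; truth is weakly best in each.)
In every case the truthful bid is at least as good as any alternative, so it is a dominant strategy.

Yes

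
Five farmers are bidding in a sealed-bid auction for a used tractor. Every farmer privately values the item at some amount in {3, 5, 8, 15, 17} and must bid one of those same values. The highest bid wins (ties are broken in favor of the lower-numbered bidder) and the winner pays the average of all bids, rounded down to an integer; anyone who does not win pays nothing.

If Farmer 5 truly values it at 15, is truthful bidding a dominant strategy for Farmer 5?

No

Consider the case where Farmer 1 bids 3, Farmer 2 bids 3, Farmer 3 bids 3 and Farmer 4 bids 3.
Truthful bid 15: wins, pays 5, utility 15 - 5 = 10.
Bid 5 instead: wins, pays 3, utility 15 - 3 = 12.
Since 12 > 10, bidding 5 is strictly better here, so truthful bidding is not dominant.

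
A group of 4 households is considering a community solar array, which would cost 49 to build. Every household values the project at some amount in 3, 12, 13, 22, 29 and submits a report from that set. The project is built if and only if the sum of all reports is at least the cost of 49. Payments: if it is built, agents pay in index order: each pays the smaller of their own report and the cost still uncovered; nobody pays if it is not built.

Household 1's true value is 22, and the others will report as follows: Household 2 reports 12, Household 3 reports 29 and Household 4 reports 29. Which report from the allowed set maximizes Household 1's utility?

Report 3: project built, pays 3, utility 22 - 3 = 19.
Report 12: project built, pays 12, utility 22 - 12 = 10.
Report 13: project built, pays 13, utility 22 - 13 = 9.
Report 22: project built, pays 22, utility 22 - 22 = 0.
Report 29: project built, pays 29, utility 22 - 29 = -7.
The best choice is 3 with utility 19.

3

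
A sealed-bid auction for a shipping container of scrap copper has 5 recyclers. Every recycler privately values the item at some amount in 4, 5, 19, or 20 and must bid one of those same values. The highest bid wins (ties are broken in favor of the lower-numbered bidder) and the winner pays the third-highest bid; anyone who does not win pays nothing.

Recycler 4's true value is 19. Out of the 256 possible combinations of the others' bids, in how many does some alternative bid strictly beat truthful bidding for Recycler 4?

Others bid (4, 4, 4, 20): truth gives 0; bid 20 gives 15 > 0. Violating.
Others bid (4, 4, 5, 20): truth gives 0; bid 20 gives 14 > 0. Violating.
Others bid (4, 4, 19, 4): truth gives 0; bid 20 gives 15 > 0. Violating.
Others bid (4, 4, 19, 5): truth gives 0; bid 20 gives 14 > 0. Violating.
Others bid (4, 4, 4, 4): truth gives 15; no alternative beats it.
Others bid (4, 4, 4, 5): truth gives 15; no alternative beats it.
(Checking all 256 profiles: 32 have a profitable deviation, 224 do not.)

32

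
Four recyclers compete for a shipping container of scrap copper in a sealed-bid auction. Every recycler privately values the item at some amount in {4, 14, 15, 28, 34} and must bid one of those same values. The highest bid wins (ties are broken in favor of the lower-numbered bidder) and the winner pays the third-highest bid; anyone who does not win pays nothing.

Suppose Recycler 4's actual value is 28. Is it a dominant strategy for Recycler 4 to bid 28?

Consider the case where Recycler 1 bids 4, Recycler 2 bids 4 and Recycler 3 bids 28.
Truthful bid 28: loses, pays 0, utility 0.
Bid 34 instead: wins, pays 4, utility 28 - 4 = 24.
Since 24 > 0, bidding 34 is strictly better here, so truthful bidding is not dominant.

No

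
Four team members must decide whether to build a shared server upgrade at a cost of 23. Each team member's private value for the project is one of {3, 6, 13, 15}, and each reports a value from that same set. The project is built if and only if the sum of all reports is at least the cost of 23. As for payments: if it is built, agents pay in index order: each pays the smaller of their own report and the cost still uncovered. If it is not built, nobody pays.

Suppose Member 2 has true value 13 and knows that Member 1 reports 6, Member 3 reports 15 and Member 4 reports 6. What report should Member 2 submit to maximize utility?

3

Report 3: project built, pays 3, utility 13 - 3 = 10.
Report 6: project built, pays 6, utility 13 - 6 = 7.
Report 13: project built, pays 13, utility 13 - 13 = 0.
Report 15: project built, pays 15, utility 13 - 15 = -2.
The best choice is 3 with utility 10.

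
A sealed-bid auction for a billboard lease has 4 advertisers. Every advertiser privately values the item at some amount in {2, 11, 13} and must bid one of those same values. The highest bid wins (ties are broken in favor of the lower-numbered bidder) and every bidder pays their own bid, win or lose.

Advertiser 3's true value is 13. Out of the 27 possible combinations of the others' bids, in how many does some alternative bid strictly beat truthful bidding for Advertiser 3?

Others bid (2, 2, 2): truth gives 0; bid 11 gives 2 > 0. Violating.
Others bid (2, 2, 11): truth gives 0; bid 11 gives 2 > 0. Violating.
Others bid (2, 13, 2): truth gives -13; bid 2 gives -2 > -13. Violating.
Others bid (2, 13, 11): truth gives -13; bid 2 gives -2 > -13. Violating.
Others bid (2, 2, 13): truth gives 0; no alternative beats it.
Others bid (2, 11, 2): truth gives 0; no alternative beats it.
(Checking all 27 profiles: 17 have a profitable deviation, 10 do not.)

17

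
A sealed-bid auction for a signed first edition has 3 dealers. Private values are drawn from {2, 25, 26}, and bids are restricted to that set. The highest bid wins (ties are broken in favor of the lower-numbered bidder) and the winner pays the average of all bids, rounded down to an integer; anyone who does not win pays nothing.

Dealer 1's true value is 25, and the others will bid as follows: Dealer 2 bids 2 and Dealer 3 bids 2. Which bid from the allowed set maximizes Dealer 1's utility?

Bid 2: wins, pays 2, utility 25 - 2 = 23.
Bid 25: wins, pays 9, utility 25 - 9 = 16.
Bid 26: wins, pays 10, utility 25 - 10 = 15.
The best choice is 2 with utility 23.

2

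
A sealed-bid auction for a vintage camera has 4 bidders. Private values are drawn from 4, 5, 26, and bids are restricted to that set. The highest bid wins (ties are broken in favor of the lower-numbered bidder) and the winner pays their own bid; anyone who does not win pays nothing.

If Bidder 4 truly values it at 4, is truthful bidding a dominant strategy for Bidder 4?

Check each profile of the others' bids and compare truth against every alternative bid.
Others bid (4, 4, 4): truth gives 0, best alternative gives -1.
Others bid (4, 4, 5): truth gives 0, best alternative gives 0.
Others bid (4, 4, 26): truth gives 0, best alternative gives 0.
Others bid (4, 5, 4): truth gives 0, best alternative gives 0.
Others bid (4, 5, 5): truth gives 0, best alternative gives 0.
Others bid (4, 5, 26): truth gives 0, best alternative gives 0.
(Remaining 21 profiles checked similarly; truth is weakly best in each.)
In every case the truthful bid is at least as good as any alternative, so it is a dominant strategy.

Yes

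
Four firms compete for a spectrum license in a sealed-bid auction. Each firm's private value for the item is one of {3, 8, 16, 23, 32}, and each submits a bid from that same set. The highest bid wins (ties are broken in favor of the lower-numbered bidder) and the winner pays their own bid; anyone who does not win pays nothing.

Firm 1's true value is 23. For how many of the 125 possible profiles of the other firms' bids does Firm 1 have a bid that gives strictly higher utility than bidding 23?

27

Others bid (3, 3, 3): truth gives 0; bid 3 gives 20 > 0. Violating.
Others bid (3, 3, 8): truth gives 0; bid 8 gives 15 > 0. Violating.
Others bid (3, 3, 16): truth gives 0; bid 16 gives 7 > 0. Violating.
Others bid (3, 8, 3): truth gives 0; bid 8 gives 15 > 0. Violating.
Others bid (3, 3, 23): truth gives 0; no alternative beats it.
Others bid (3, 3, 32): truth gives 0; no alternative beats it.
(Checking all 125 profiles: 27 have a profitable deviation, 98 do not.)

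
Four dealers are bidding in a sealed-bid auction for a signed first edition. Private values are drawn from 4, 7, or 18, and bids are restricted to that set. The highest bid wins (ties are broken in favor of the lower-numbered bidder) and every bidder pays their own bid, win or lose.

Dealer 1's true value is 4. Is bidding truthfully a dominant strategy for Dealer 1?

No

Consider the case where Dealer 2 bids 4, Dealer 3 bids 4 and Dealer 4 bids 7.
Truthful bid 4: loses but pays 4, utility -4.
Bid 7 instead: wins, pays 7, utility 4 - 7 = -3.
Since -3 > -4, bidding 7 is strictly better here, so truthful bidding is not dominant.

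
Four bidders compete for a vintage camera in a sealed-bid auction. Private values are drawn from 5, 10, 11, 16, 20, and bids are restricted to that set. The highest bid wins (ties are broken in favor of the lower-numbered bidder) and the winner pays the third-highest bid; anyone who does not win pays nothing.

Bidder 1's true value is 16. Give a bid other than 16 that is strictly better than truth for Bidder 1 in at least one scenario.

20

Suppose Bidder 2 bids 5, Bidder 3 bids 5 and Bidder 4 bids 20.
Bid 16: loses, pays 0, utility 0.
Bid 20: wins, pays 5, utility 16 - 5 = 11.
So bidding 20 beats truth here (11 > 0).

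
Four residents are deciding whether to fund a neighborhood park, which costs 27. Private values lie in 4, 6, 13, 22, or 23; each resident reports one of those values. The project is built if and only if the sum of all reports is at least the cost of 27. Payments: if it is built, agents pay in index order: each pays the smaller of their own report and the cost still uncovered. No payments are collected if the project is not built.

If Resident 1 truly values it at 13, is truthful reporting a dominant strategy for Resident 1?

No

Consider the case where Resident 2 reports 4, Resident 3 reports 4 and Resident 4 reports 13.
Truthful report 13: project built, pays 13, utility 13 - 13 = 0.
Report 6 instead: project built, pays 6, utility 13 - 6 = 7.
Since 7 > 0, reporting 6 is strictly better here, so truthful reporting is not dominant.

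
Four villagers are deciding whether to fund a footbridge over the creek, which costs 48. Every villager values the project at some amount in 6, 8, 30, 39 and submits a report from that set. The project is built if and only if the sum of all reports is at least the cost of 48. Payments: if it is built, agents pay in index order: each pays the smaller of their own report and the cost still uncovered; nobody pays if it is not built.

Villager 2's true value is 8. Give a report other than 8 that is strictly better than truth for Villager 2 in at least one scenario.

6

Suppose Villager 1 reports 6, Villager 3 reports 6 and Villager 4 reports 30.
Report 8: project built, pays 8, utility 8 - 8 = 0.
Report 6: project built, pays 6, utility 8 - 6 = 2.
So reporting 6 beats truth here (2 > 0).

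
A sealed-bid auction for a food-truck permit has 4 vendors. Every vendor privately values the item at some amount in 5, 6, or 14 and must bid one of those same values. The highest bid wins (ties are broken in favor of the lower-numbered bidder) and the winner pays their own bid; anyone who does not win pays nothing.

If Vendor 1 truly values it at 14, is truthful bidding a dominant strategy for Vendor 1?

Consider the case where Vendor 2 bids 5, Vendor 3 bids 5 and Vendor 4 bids 5.
Truthful bid 14: wins, pays 14, utility 14 - 14 = 0.
Bid 5 instead: wins, pays 5, utility 14 - 5 = 9.
Since 9 > 0, bidding 5 is strictly better here, so truthful bidding is not dominant.

No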